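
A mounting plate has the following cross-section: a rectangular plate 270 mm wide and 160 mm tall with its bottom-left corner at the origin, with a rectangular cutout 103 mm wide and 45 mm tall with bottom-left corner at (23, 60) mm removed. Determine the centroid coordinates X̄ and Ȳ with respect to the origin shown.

X̄ = 142.27 mm, Ȳ = 79.70 mm

plate: A = 270 × 160 = 43200.00, centroid at (135.00, 80.00).
hole: A = −(103 × 45) = -4635.00, centroid at (74.50, 82.50).
ΣA = 38565.00 mm², ΣAX̄ = 5486692.50 mm³, ΣAȲ = 3073612.50 mm³.
X̄ = 5486692.50/38565.00 = 142.27 mm; Ȳ = 3073612.50/38565.00 = 79.70 mm.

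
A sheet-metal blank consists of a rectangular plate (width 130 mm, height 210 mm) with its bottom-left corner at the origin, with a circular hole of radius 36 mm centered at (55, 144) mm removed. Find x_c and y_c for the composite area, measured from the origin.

x_c = 66.75 mm, y_c = 98.16 mm

Part | A | x̄ᵢ | ȳᵢ | A·x̄ᵢ | A·ȳᵢ
plate | 27300.00 | 65.00 | 105.00 | 1774500.00 | 2866500.00
hole | -4071.50 | 55.00 | 144.00 | -223932.72 | -586296.59
Σ | 23228.50 |  |  | 1550567.28 | 2280203.41
x_c = 1550567.28 / 23228.50 = 66.75 mm
y_c = 2280203.41 / 23228.50 = 98.16 mm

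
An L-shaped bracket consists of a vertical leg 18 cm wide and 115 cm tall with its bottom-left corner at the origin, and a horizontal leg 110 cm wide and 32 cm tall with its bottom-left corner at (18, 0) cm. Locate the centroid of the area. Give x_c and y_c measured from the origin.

x_c = 49.30 cm, y_c = 31.37 cm

Part | A | x̄ᵢ | ȳᵢ | A·x̄ᵢ | A·ȳᵢ
vertical leg | 2070.00 | 9.00 | 57.50 | 18630.00 | 119025.00
horizontal leg | 3520.00 | 73.00 | 16.00 | 256960.00 | 56320.00
Σ | 5590.00 |  |  | 275590.00 | 175345.00
x_c = 275590.00 / 5590.00 = 49.30 cm
y_c = 175345.00 / 5590.00 = 31.37 cm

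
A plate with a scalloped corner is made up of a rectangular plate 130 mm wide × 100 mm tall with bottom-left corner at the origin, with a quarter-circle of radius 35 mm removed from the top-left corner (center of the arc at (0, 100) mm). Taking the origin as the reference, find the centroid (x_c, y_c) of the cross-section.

Part | A | x̄ᵢ | ȳᵢ | A·x̄ᵢ | A·ȳᵢ
plate | 13000.00 | 65.00 | 50.00 | 845000.00 | 650000.00
removed quarter-circle | -962.11 | 14.85 | 85.15 | -14291.67 | -81919.61
Σ | 12037.89 |  |  | 830708.33 | 568080.39
x_c = 830708.33 / 12037.89 = 69.01 mm
y_c = 568080.39 / 12037.89 = 47.19 mm

x_c = 69.01 mm, y_c = 47.19 mm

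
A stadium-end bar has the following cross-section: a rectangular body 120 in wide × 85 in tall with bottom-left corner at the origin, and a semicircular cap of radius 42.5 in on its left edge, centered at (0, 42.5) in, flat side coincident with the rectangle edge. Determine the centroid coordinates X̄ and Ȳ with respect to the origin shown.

Part | A | x̄ᵢ | ȳᵢ | A·x̄ᵢ | A·ȳᵢ
rectangular body | 10200.00 | 60.00 | 42.50 | 612000.00 | 433500.00
semicircular end | 2837.25 | -18.04 | 42.50 | -51177.08 | 120583.16
Σ | 13037.25 |  |  | 560822.92 | 554083.16
X̄ = 560822.92 / 13037.25 = 43.02 in
Ȳ = 554083.16 / 13037.25 = 42.50 in

X̄ = 43.02 in, Ȳ = 42.50 in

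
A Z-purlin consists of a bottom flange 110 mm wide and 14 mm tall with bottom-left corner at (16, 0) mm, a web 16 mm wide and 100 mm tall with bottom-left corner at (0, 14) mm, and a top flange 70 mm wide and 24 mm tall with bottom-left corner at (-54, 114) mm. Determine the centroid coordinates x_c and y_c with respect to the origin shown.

x_c = 18.72 mm, y_c = 67.40 mm

bottom flange: A = 110 × 14 = 1540.00, centroid at (71.00, 7.00).
web: A = 16 × 100 = 1600.00, centroid at (8.00, 64.00).
top flange: A = 70 × 24 = 1680.00, centroid at (-19.00, 126.00).
ΣA = 4820.00 mm²
ΣAx_c = (1540.00)(71.00) + (1600.00)(8.00) + (1680.00)(-19.00) = 90220.00 mm³
ΣAy_c = (1540.00)(7.00) + (1600.00)(64.00) + (1680.00)(126.00) = 324860.00 mm³
x_c = 90220.00 / 4820.00 = 18.72 mm
y_c = 324860.00 / 4820.00 = 67.40 mm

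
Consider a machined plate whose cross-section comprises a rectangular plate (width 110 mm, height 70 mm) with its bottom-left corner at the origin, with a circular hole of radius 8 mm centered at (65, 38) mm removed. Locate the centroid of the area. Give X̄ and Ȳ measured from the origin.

X̄ = 54.73 mm, Ȳ = 34.92 mm

plate: A = 110 × 70 = 7700.00, centroid at (55.00, 35.00).
hole: A = −π·8² = -201.06, centroid at (65.00, 38.00).
ΣA = 7498.94 mm², ΣAX̄ = 410430.97 mm³, ΣAȲ = 261859.65 mm³.
X̄ = 410430.97/7498.94 = 54.73 mm; Ȳ = 261859.65/7498.94 = 34.92 mm.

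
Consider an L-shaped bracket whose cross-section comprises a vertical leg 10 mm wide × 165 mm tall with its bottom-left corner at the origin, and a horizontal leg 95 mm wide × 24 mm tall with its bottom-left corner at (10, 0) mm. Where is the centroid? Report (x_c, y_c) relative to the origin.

x_c = 35.46 mm, y_c = 41.60 mm

vertical leg: A = 10 × 165 = 1650.00, centroid at (5.00, 82.50).
horizontal leg: A = 95 × 24 = 2280.00, centroid at (57.50, 12.00).
ΣA = 3930.00 mm²
ΣAx_c = (1650.00)(5.00) + (2280.00)(57.50) = 139350.00 mm³
ΣAy_c = (1650.00)(82.50) + (2280.00)(12.00) = 163485.00 mm³
x_c = 139350.00 / 3930.00 = 35.46 mm
y_c = 163485.00 / 3930.00 = 41.60 mm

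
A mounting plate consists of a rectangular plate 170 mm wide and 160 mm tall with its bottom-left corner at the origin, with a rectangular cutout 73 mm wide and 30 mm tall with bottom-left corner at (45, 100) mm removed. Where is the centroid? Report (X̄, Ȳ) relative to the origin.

plate: A = 170 × 160 = 27200.00, centroid at (85.00, 80.00).
hole: A = −(73 × 30) = -2190.00, centroid at (81.50, 115.00).
ΣA = 25010.00 mm²
ΣAX̄ = (27200.00)(85.00) + (-2190.00)(81.50) = 2133515.00 mm³
ΣAȲ = (27200.00)(80.00) + (-2190.00)(115.00) = 1924150.00 mm³
X̄ = 2133515.00 / 25010.00 = 85.31 mm
Ȳ = 1924150.00 / 25010.00 = 76.94 mm

X̄ = 85.31 mm, Ȳ = 76.94 mm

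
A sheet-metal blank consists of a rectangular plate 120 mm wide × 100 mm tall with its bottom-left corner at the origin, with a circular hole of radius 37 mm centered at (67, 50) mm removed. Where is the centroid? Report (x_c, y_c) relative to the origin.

plate: A = 120 × 100 = 12000.00, centroid at (60.00, 50.00).
hole: A = −π·37² = -4300.84, centroid at (67.00, 50.00).
ΣA = 7699.16 mm², ΣAx_c = 431843.70 mm³, ΣAy_c = 384957.98 mm³.
x_c = 431843.70/7699.16 = 56.09 mm; y_c = 384957.98/7699.16 = 50.00 mm.

x_c = 56.09 mm, y_c = 50.00 mm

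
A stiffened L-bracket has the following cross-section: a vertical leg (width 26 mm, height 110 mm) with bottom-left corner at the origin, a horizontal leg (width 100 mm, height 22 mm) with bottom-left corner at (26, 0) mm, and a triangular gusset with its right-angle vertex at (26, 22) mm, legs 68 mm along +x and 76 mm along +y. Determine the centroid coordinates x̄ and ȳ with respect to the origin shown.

vertical leg: A = 26 × 110 = 2860.00, centroid at (13.00, 55.00).
horizontal leg: A = 100 × 22 = 2200.00, centroid at (76.00, 11.00).
gusset: A = ½·68·76 = 2584.00, centroid at (48.67, 47.33).
ΣA = 7644.00 mm², ΣAx̄ = 330134.67 mm³, ΣAȳ = 303809.33 mm³.
x̄ = 330134.67/7644.00 = 43.19 mm; ȳ = 303809.33/7644.00 = 39.74 mm.

x̄ = 43.19 mm, ȳ = 39.74 mm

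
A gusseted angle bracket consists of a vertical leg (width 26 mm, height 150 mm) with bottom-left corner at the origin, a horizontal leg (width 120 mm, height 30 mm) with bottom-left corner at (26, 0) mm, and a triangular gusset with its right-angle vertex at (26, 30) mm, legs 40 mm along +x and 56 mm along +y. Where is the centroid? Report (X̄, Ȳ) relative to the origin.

X̄ = 46.91 mm, Ȳ = 46.52 mm

vertical leg: A = 26 × 150 = 3900.00, centroid at (13.00, 75.00).
horizontal leg: A = 120 × 30 = 3600.00, centroid at (86.00, 15.00).
gusset: A = ½·40·56 = 1120.00, centroid at (39.33, 48.67).
ΣA = 8620.00 mm²
ΣAX̄ = (3900.00)(13.00) + (3600.00)(86.00) + (1120.00)(39.33) = 404353.33 mm³
ΣAȲ = (3900.00)(75.00) + (3600.00)(15.00) + (1120.00)(48.67) = 401006.67 mm³
X̄ = 404353.33 / 8620.00 = 46.91 mm
Ȳ = 401006.67 / 8620.00 = 46.52 mm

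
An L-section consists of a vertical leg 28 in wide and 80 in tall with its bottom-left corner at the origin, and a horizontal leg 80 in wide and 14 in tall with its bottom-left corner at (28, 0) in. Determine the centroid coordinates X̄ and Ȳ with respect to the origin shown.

X̄ = 32.00 in, Ȳ = 29.00 in

vertical leg: A = 28 × 80 = 2240.00, centroid at (14.00, 40.00).
horizontal leg: A = 80 × 14 = 1120.00, centroid at (68.00, 7.00).
ΣA = 3360.00 in²
ΣAX̄ = (2240.00)(14.00) + (1120.00)(68.00) = 107520.00 in³
ΣAȲ = (2240.00)(40.00) + (1120.00)(7.00) = 97440.00 in³
X̄ = 107520.00 / 3360.00 = 32.00 in
Ȳ = 97440.00 / 3360.00 = 29.00 in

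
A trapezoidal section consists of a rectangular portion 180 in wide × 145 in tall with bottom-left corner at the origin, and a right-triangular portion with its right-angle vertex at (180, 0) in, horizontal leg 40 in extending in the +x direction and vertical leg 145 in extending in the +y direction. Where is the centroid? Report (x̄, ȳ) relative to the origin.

x̄ = 100.33 in, ȳ = 70.08 in

rectangular portion: A = 180 × 145 = 26100.00, centroid at (90.00, 72.50).
triangular portion: A = ½·40·145 = 2900.00, centroid at (193.33, 48.33).
ΣA = 29000.00 in²
ΣAx̄ = (26100.00)(90.00) + (2900.00)(193.33) = 2909666.67 in³
ΣAȳ = (26100.00)(72.50) + (2900.00)(48.33) = 2032416.67 in³
x̄ = 2909666.67 / 29000.00 = 100.33 in
ȳ = 2032416.67 / 29000.00 = 70.08 in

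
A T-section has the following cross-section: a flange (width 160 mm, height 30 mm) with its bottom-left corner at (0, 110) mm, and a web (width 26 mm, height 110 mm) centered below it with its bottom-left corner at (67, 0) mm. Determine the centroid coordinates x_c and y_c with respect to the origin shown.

x_c = 80.00 mm, y_c = 98.86 mm

web: A = 26 × 110 = 2860.00, centroid at (80.00, 55.00).
flange: A = 160 × 30 = 4800.00, centroid at (80.00, 125.00).
ΣA = 7660.00 mm², ΣAx_c = 612800.00 mm³, ΣAy_c = 757300.00 mm³.
x_c = 612800.00/7660.00 = 80.00 mm; y_c = 757300.00/7660.00 = 98.86 mm.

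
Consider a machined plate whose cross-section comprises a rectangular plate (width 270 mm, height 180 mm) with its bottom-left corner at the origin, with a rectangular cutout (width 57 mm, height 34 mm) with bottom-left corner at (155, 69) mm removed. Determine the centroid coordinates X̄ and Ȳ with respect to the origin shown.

X̄ = 132.99 mm, Ȳ = 90.17 mm

plate: A = 270 × 180 = 48600.00, centroid at (135.00, 90.00).
hole: A = −(57 × 34) = -1938.00, centroid at (183.50, 86.00).
ΣA = 46662.00 mm², ΣAX̄ = 6205377.00 mm³, ΣAȲ = 4207332.00 mm³.
X̄ = 6205377.00/46662.00 = 132.99 mm; Ȳ = 4207332.00/46662.00 = 90.17 mm.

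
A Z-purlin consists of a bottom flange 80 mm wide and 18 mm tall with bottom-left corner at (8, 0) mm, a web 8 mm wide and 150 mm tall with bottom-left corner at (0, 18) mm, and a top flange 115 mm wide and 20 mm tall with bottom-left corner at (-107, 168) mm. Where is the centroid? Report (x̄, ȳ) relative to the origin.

bottom flange: A = 80 × 18 = 1440.00, centroid at (48.00, 9.00).
web: A = 8 × 150 = 1200.00, centroid at (4.00, 93.00).
top flange: A = 115 × 20 = 2300.00, centroid at (-49.50, 178.00).
ΣA = 4940.00 mm²
ΣAx̄ = (1440.00)(48.00) + (1200.00)(4.00) + (2300.00)(-49.50) = -39930.00 mm³
ΣAȳ = (1440.00)(9.00) + (1200.00)(93.00) + (2300.00)(178.00) = 533960.00 mm³
x̄ = -39930.00 / 4940.00 = -8.08 mm
ȳ = 533960.00 / 4940.00 = 108.09 mm

x̄ = -8.08 mm, ȳ = 108.09 mm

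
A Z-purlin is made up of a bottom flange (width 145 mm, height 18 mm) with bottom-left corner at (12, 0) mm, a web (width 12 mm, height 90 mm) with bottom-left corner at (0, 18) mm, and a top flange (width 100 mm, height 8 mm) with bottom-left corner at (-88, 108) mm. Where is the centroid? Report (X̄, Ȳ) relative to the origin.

bottom flange: A = 145 × 18 = 2610.00, centroid at (84.50, 9.00).
web: A = 12 × 90 = 1080.00, centroid at (6.00, 63.00).
top flange: A = 100 × 8 = 800.00, centroid at (-38.00, 112.00).
ΣA = 4490.00 mm²
ΣAX̄ = (2610.00)(84.50) + (1080.00)(6.00) + (800.00)(-38.00) = 196625.00 mm³
ΣAȲ = (2610.00)(9.00) + (1080.00)(63.00) + (800.00)(112.00) = 181130.00 mm³
X̄ = 196625.00 / 4490.00 = 43.79 mm
Ȳ = 181130.00 / 4490.00 = 40.34 mm

X̄ = 43.79 mm, Ȳ = 40.34 mm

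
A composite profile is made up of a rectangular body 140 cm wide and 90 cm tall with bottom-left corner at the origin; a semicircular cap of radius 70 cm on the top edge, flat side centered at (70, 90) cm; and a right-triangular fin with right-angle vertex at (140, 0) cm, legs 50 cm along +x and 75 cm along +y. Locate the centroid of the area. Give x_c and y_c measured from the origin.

x_c = 77.33 cm, y_c = 69.24 cm

rectangular body: A = 140 × 90 = 12600.00, centroid at (70.00, 45.00).
semicircular top: A = ½π·70² = 7696.90, centroid at (70.00, 119.71).
triangular fin: A = ½·50·75 = 1875.00, centroid at (156.67, 25.00).
ΣA = 22171.90 cm²
ΣAx_c = (12600.00)(70.00) + (7696.90)(70.00) + (1875.00)(156.67) = 1714533.14 cm³
ΣAy_c = (12600.00)(45.00) + (7696.90)(119.71) + (1875.00)(25.00) = 1535262.85 cm³
x_c = 1714533.14 / 22171.90 = 77.33 cm
y_c = 1535262.85 / 22171.90 = 69.24 cm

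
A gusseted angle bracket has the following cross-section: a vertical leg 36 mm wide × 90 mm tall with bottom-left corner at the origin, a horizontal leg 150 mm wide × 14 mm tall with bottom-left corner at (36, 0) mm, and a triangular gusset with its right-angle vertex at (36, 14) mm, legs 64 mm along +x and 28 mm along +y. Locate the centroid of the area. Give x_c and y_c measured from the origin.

Part | A | x̄ᵢ | ȳᵢ | A·x̄ᵢ | A·ȳᵢ
vertical leg | 3240.00 | 18.00 | 45.00 | 58320.00 | 145800.00
horizontal leg | 2100.00 | 111.00 | 7.00 | 233100.00 | 14700.00
gusset | 896.00 | 57.33 | 23.33 | 51370.67 | 20906.67
Σ | 6236.00 |  |  | 342790.67 | 181406.67
x_c = 342790.67 / 6236.00 = 54.97 mm
y_c = 181406.67 / 6236.00 = 29.09 mm

x_c = 54.97 mm, y_c = 29.09 mm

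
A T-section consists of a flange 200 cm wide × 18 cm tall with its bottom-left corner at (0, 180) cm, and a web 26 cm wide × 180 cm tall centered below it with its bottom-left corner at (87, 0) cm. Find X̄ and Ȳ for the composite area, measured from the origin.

X̄ = 100.00 cm, Ȳ = 133.04 cm

web: A = 26 × 180 = 4680.00, centroid at (100.00, 90.00).
flange: A = 200 × 18 = 3600.00, centroid at (100.00, 189.00).
ΣA = 8280.00 cm², ΣAX̄ = 828000.00 cm³, ΣAȲ = 1101600.00 cm³.
X̄ = 828000.00/8280.00 = 100.00 cm; Ȳ = 1101600.00/8280.00 = 133.04 cm.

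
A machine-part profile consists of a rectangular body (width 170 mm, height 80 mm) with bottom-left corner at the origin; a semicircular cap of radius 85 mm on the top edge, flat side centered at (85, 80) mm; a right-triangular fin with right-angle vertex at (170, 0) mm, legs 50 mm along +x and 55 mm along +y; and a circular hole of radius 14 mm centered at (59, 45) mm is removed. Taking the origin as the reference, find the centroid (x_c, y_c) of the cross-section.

rectangular body: A = 170 × 80 = 13600.00, centroid at (85.00, 40.00).
semicircular top: A = ½π·85² = 11349.00, centroid at (85.00, 116.08).
triangular fin: A = ½·50·55 = 1375.00, centroid at (186.67, 18.33).
hole: A = −π·14² = -615.75, centroid at (59.00, 45.00).
ΣA = 25708.25 mm², ΣAx_c = 2341002.58 mm³, ΣAy_c = 1858836.43 mm³.
x_c = 2341002.58/25708.25 = 91.06 mm; y_c = 1858836.43/25708.25 = 72.31 mm.

x_c = 91.06 mm, y_c = 72.31 mm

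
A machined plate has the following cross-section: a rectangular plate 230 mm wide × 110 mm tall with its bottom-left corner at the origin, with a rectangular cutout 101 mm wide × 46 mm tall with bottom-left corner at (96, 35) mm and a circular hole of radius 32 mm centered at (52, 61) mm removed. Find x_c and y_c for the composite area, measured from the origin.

x_c = 118.23 mm, y_c = 53.09 mm

Part | A | x̄ᵢ | ȳᵢ | A·x̄ᵢ | A·ȳᵢ
plate | 25300.00 | 115.00 | 55.00 | 2909500.00 | 1391500.00
hole 1 | -4646.00 | 146.50 | 58.00 | -680639.00 | -269468.00
hole 2 | -3216.99 | 52.00 | 61.00 | -167283.53 | -196236.44
Σ | 17437.01 |  |  | 2061577.47 | 925795.56
x_c = 2061577.47 / 17437.01 = 118.23 mm
y_c = 925795.56 / 17437.01 = 53.09 mm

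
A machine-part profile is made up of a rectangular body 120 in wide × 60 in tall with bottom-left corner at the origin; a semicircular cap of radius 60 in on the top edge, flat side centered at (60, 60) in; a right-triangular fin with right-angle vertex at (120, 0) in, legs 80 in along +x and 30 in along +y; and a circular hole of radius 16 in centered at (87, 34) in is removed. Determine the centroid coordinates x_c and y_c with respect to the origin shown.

x_c = 66.21 in, y_c = 51.62 in

Part | A | x̄ᵢ | ȳᵢ | A·x̄ᵢ | A·ȳᵢ
rectangular body | 7200.00 | 60.00 | 30.00 | 432000.00 | 216000.00
semicircular top | 5654.87 | 60.00 | 85.46 | 339292.01 | 483292.01
triangular fin | 1200.00 | 146.67 | 10.00 | 176000.00 | 12000.00
hole | -804.25 | 87.00 | 34.00 | -69969.55 | -27344.42
Σ | 13250.62 |  |  | 877322.46 | 683947.58
x_c = 877322.46 / 13250.62 = 66.21 in
y_c = 683947.58 / 13250.62 = 51.62 in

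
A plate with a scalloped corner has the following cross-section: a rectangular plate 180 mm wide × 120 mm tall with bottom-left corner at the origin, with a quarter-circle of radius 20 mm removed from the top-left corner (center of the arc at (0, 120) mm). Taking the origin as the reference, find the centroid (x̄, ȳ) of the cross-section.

plate: A = 180 × 120 = 21600.00, centroid at (90.00, 60.00).
removed quarter-circle: A = −¼π·20² = -314.16, centroid at (8.49, 111.51).
ΣA = 21285.84 mm², ΣAx̄ = 1941333.33 mm³, ΣAȳ = 1260967.55 mm³.
x̄ = 1941333.33/21285.84 = 91.20 mm; ȳ = 1260967.55/21285.84 = 59.24 mm.

x̄ = 91.20 mm, ȳ = 59.24 mm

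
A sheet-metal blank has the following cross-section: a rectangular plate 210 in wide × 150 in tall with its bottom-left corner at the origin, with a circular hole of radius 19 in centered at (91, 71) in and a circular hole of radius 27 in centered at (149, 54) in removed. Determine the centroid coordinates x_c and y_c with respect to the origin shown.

x_c = 101.98 in, y_c = 76.87 in

Part | A | x̄ᵢ | ȳᵢ | A·x̄ᵢ | A·ȳᵢ
plate | 31500.00 | 105.00 | 75.00 | 3307500.00 | 2362500.00
hole 1 | -1134.11 | 91.00 | 71.00 | -103204.46 | -80522.16
hole 2 | -2290.22 | 149.00 | 54.00 | -341242.94 | -123671.94
Σ | 28075.66 |  |  | 2863052.60 | 2158305.90
x_c = 2863052.60 / 28075.66 = 101.98 in
y_c = 2158305.90 / 28075.66 = 76.87 in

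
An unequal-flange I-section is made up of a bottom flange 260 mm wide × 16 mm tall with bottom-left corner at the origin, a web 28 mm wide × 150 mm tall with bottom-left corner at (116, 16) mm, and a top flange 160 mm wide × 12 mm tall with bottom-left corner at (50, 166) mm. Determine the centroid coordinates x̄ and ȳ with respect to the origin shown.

x̄ = 130.00 mm, ȳ = 72.54 mm

bottom flange: A = 260 × 16 = 4160.00, centroid at (130.00, 8.00).
web: A = 28 × 150 = 4200.00, centroid at (130.00, 91.00).
top flange: A = 160 × 12 = 1920.00, centroid at (130.00, 172.00).
ΣA = 10280.00 mm²
ΣAx̄ = (4160.00)(130.00) + (4200.00)(130.00) + (1920.00)(130.00) = 1336400.00 mm³
ΣAȳ = (4160.00)(8.00) + (4200.00)(91.00) + (1920.00)(172.00) = 745720.00 mm³
x̄ = 1336400.00 / 10280.00 = 130.00 mm
ȳ = 745720.00 / 10280.00 = 72.54 mm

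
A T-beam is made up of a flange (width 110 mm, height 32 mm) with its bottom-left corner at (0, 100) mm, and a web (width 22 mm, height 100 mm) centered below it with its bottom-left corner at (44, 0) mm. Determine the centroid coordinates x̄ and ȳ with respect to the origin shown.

x̄ = 55.00 mm, ȳ = 90.62 mm

web: A = 22 × 100 = 2200.00, centroid at (55.00, 50.00).
flange: A = 110 × 32 = 3520.00, centroid at (55.00, 116.00).
ΣA = 5720.00 mm²
ΣAx̄ = (2200.00)(55.00) + (3520.00)(55.00) = 314600.00 mm³
ΣAȳ = (2200.00)(50.00) + (3520.00)(116.00) = 518320.00 mm³
x̄ = 314600.00 / 5720.00 = 55.00 mm
ȳ = 518320.00 / 5720.00 = 90.62 mm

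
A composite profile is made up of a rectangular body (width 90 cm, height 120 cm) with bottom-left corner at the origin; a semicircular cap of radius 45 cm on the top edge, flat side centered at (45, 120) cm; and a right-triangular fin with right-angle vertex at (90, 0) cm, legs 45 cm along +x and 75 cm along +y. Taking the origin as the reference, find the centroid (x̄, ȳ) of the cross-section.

rectangular body: A = 90 × 120 = 10800.00, centroid at (45.00, 60.00).
semicircular top: A = ½π·45² = 3180.86, centroid at (45.00, 139.10).
triangular fin: A = ½·45·75 = 1687.50, centroid at (105.00, 25.00).
ΣA = 15668.36 cm², ΣAx̄ = 806326.32 cm³, ΣAȳ = 1132641.01 cm³.
x̄ = 806326.32/15668.36 = 51.46 cm; ȳ = 1132641.01/15668.36 = 72.29 cm.

x̄ = 51.46 cm, ȳ = 72.29 cm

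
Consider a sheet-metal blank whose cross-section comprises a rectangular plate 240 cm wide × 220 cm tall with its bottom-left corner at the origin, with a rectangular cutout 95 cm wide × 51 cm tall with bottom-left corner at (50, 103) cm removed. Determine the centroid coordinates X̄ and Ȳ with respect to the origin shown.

plate: A = 240 × 220 = 52800.00, centroid at (120.00, 110.00).
hole: A = −(95 × 51) = -4845.00, centroid at (97.50, 128.50).
ΣA = 47955.00 cm², ΣAX̄ = 5863612.50 cm³, ΣAȲ = 5185417.50 cm³.
X̄ = 5863612.50/47955.00 = 122.27 cm; Ȳ = 5185417.50/47955.00 = 108.13 cm.

X̄ = 122.27 cm, Ȳ = 108.13 cm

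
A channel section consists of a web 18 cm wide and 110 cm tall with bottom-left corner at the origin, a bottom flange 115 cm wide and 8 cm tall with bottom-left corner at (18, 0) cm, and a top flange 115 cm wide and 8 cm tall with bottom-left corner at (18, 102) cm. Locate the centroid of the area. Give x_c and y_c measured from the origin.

Part | A | x̄ᵢ | ȳᵢ | A·x̄ᵢ | A·ȳᵢ
web | 1980.00 | 9.00 | 55.00 | 17820.00 | 108900.00
bottom flange | 920.00 | 75.50 | 4.00 | 69460.00 | 3680.00
top flange | 920.00 | 75.50 | 106.00 | 69460.00 | 97520.00
Σ | 3820.00 |  |  | 156740.00 | 210100.00
x_c = 156740.00 / 3820.00 = 41.03 cm
y_c = 210100.00 / 3820.00 = 55.00 cm

x_c = 41.03 cm, y_c = 55.00 cm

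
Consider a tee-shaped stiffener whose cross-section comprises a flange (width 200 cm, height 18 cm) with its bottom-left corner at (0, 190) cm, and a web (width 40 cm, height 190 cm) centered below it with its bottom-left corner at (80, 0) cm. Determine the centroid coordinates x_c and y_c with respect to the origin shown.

web: A = 40 × 190 = 7600.00, centroid at (100.00, 95.00).
flange: A = 200 × 18 = 3600.00, centroid at (100.00, 199.00).
ΣA = 11200.00 cm²
ΣAx_c = (7600.00)(100.00) + (3600.00)(100.00) = 1120000.00 cm³
ΣAy_c = (7600.00)(95.00) + (3600.00)(199.00) = 1438400.00 cm³
x_c = 1120000.00 / 11200.00 = 100.00 cm
y_c = 1438400.00 / 11200.00 = 128.43 cm

x_c = 100.00 cm, y_c = 128.43 cm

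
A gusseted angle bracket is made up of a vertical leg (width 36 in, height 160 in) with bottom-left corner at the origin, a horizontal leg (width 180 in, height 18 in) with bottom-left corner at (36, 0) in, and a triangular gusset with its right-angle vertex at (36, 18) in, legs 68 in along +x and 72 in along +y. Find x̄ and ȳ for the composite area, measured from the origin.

Part | A | x̄ᵢ | ȳᵢ | A·x̄ᵢ | A·ȳᵢ
vertical leg | 5760.00 | 18.00 | 80.00 | 103680.00 | 460800.00
horizontal leg | 3240.00 | 126.00 | 9.00 | 408240.00 | 29160.00
gusset | 2448.00 | 58.67 | 42.00 | 143616.00 | 102816.00
Σ | 11448.00 |  |  | 655536.00 | 592776.00
x̄ = 655536.00 / 11448.00 = 57.26 in
ȳ = 592776.00 / 11448.00 = 51.78 in

x̄ = 57.26 in, ȳ = 51.78 in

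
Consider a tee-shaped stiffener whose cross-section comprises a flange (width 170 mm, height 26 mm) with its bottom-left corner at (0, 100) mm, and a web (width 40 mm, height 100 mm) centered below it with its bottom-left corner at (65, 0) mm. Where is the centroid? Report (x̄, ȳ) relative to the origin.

web: A = 40 × 100 = 4000.00, centroid at (85.00, 50.00).
flange: A = 170 × 26 = 4420.00, centroid at (85.00, 113.00).
ΣA = 8420.00 mm²
ΣAx̄ = (4000.00)(85.00) + (4420.00)(85.00) = 715700.00 mm³
ΣAȳ = (4000.00)(50.00) + (4420.00)(113.00) = 699460.00 mm³
x̄ = 715700.00 / 8420.00 = 85.00 mm
ȳ = 699460.00 / 8420.00 = 83.07 mm

x̄ = 85.00 mm, ȳ = 83.07 mm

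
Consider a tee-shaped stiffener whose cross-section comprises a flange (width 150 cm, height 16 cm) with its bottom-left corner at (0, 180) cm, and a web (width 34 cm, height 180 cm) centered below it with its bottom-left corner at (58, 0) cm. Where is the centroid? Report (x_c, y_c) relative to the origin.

x_c = 75.00 cm, y_c = 117.61 cm

web: A = 34 × 180 = 6120.00, centroid at (75.00, 90.00).
flange: A = 150 × 16 = 2400.00, centroid at (75.00, 188.00).
ΣA = 8520.00 cm², ΣAx_c = 639000.00 cm³, ΣAy_c = 1002000.00 cm³.
x_c = 639000.00/8520.00 = 75.00 cm; y_c = 1002000.00/8520.00 = 117.61 cm.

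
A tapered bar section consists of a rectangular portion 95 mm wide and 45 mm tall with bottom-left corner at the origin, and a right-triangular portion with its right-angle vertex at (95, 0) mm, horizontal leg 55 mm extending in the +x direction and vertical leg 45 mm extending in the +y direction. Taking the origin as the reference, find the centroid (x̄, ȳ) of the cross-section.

rectangular portion: A = 95 × 45 = 4275.00, centroid at (47.50, 22.50).
triangular portion: A = ½·55·45 = 1237.50, centroid at (113.33, 15.00).
ΣA = 5512.50 mm²
ΣAx̄ = (4275.00)(47.50) + (1237.50)(113.33) = 343312.50 mm³
ΣAȳ = (4275.00)(22.50) + (1237.50)(15.00) = 114750.00 mm³
x̄ = 343312.50 / 5512.50 = 62.28 mm
ȳ = 114750.00 / 5512.50 = 20.82 mm

x̄ = 62.28 mm, ȳ = 20.82 mm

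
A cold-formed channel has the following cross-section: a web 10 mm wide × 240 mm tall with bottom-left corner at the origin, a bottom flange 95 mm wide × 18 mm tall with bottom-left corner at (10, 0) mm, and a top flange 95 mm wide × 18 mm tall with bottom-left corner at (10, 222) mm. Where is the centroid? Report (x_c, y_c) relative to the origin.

Part | A | x̄ᵢ | ȳᵢ | A·x̄ᵢ | A·ȳᵢ
web | 2400.00 | 5.00 | 120.00 | 12000.00 | 288000.00
bottom flange | 1710.00 | 57.50 | 9.00 | 98325.00 | 15390.00
top flange | 1710.00 | 57.50 | 231.00 | 98325.00 | 395010.00
Σ | 5820.00 |  |  | 208650.00 | 698400.00
x_c = 208650.00 / 5820.00 = 35.85 mm
y_c = 698400.00 / 5820.00 = 120.00 mm

x_c = 35.85 mm, y_c = 120.00 mm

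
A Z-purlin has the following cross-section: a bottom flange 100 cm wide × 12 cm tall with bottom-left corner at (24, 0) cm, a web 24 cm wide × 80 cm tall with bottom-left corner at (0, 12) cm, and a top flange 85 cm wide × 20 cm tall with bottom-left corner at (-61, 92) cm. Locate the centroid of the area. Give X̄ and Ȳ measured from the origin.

X̄ = 16.68 cm, Ȳ = 58.18 cm

bottom flange: A = 100 × 12 = 1200.00, centroid at (74.00, 6.00).
web: A = 24 × 80 = 1920.00, centroid at (12.00, 52.00).
top flange: A = 85 × 20 = 1700.00, centroid at (-18.50, 102.00).
ΣA = 4820.00 cm², ΣAX̄ = 80390.00 cm³, ΣAȲ = 280440.00 cm³.
X̄ = 80390.00/4820.00 = 16.68 cm; Ȳ = 280440.00/4820.00 = 58.18 cm.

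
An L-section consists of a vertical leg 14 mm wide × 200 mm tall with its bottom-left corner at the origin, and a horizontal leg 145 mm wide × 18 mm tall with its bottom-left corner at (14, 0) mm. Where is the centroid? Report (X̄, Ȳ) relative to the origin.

X̄ = 45.35 mm, Ȳ = 56.10 mm

vertical leg: A = 14 × 200 = 2800.00, centroid at (7.00, 100.00).
horizontal leg: A = 145 × 18 = 2610.00, centroid at (86.50, 9.00).
ΣA = 5410.00 mm², ΣAX̄ = 245365.00 mm³, ΣAȲ = 303490.00 mm³.
X̄ = 245365.00/5410.00 = 45.35 mm; Ȳ = 303490.00/5410.00 = 56.10 mm.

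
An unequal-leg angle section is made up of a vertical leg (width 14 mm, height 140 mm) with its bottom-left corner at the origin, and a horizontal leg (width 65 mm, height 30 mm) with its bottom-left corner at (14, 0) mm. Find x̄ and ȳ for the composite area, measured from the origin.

x̄ = 26.70 mm, ȳ = 42.57 mm

vertical leg: A = 14 × 140 = 1960.00, centroid at (7.00, 70.00).
horizontal leg: A = 65 × 30 = 1950.00, centroid at (46.50, 15.00).
ΣA = 3910.00 mm²
ΣAx̄ = (1960.00)(7.00) + (1950.00)(46.50) = 104395.00 mm³
ΣAȳ = (1960.00)(70.00) + (1950.00)(15.00) = 166450.00 mm³
x̄ = 104395.00 / 3910.00 = 26.70 mm
ȳ = 166450.00 / 3910.00 = 42.57 mm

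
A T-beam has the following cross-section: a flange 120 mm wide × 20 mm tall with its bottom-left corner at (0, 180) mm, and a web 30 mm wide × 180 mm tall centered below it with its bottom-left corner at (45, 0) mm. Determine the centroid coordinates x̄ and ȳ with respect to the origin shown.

x̄ = 60.00 mm, ȳ = 120.77 mm

web: A = 30 × 180 = 5400.00, centroid at (60.00, 90.00).
flange: A = 120 × 20 = 2400.00, centroid at (60.00, 190.00).
ΣA = 7800.00 mm²
ΣAx̄ = (5400.00)(60.00) + (2400.00)(60.00) = 468000.00 mm³
ΣAȳ = (5400.00)(90.00) + (2400.00)(190.00) = 942000.00 mm³
x̄ = 468000.00 / 7800.00 = 60.00 mm
ȳ = 942000.00 / 7800.00 = 120.77 mm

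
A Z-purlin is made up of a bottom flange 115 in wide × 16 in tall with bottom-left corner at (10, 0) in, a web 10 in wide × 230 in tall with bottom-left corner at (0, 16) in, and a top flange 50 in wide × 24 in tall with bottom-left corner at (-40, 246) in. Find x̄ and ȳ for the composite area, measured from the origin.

x̄ = 22.04 in, ȳ = 117.16 in

bottom flange: A = 115 × 16 = 1840.00, centroid at (67.50, 8.00).
web: A = 10 × 230 = 2300.00, centroid at (5.00, 131.00).
top flange: A = 50 × 24 = 1200.00, centroid at (-15.00, 258.00).
ΣA = 5340.00 in²
ΣAx̄ = (1840.00)(67.50) + (2300.00)(5.00) + (1200.00)(-15.00) = 117700.00 in³
ΣAȳ = (1840.00)(8.00) + (2300.00)(131.00) + (1200.00)(258.00) = 625620.00 in³
x̄ = 117700.00 / 5340.00 = 22.04 in
ȳ = 625620.00 / 5340.00 = 117.16 in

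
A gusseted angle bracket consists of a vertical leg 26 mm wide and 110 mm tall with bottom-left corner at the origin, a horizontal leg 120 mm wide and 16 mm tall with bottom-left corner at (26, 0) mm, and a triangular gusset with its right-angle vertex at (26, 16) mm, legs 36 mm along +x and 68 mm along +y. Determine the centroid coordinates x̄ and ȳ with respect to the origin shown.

x̄ = 41.44 mm, ȳ = 36.64 mm

vertical leg: A = 26 × 110 = 2860.00, centroid at (13.00, 55.00).
horizontal leg: A = 120 × 16 = 1920.00, centroid at (86.00, 8.00).
gusset: A = ½·36·68 = 1224.00, centroid at (38.00, 38.67).
ΣA = 6004.00 mm²
ΣAx̄ = (2860.00)(13.00) + (1920.00)(86.00) + (1224.00)(38.00) = 248812.00 mm³
ΣAȳ = (2860.00)(55.00) + (1920.00)(8.00) + (1224.00)(38.67) = 219988.00 mm³
x̄ = 248812.00 / 6004.00 = 41.44 mm
ȳ = 219988.00 / 6004.00 = 36.64 mm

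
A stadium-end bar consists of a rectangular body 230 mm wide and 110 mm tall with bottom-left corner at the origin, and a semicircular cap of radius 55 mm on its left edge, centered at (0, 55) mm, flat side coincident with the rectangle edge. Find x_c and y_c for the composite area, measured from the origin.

Part | A | x̄ᵢ | ȳᵢ | A·x̄ᵢ | A·ȳᵢ
rectangular body | 25300.00 | 115.00 | 55.00 | 2909500.00 | 1391500.00
semicircular end | 4751.66 | -23.34 | 55.00 | -110916.67 | 261341.24
Σ | 30051.66 |  |  | 2798583.33 | 1652841.24
x_c = 2798583.33 / 30051.66 = 93.13 mm
y_c = 1652841.24 / 30051.66 = 55.00 mm

x_c = 93.13 mm, y_c = 55.00 mm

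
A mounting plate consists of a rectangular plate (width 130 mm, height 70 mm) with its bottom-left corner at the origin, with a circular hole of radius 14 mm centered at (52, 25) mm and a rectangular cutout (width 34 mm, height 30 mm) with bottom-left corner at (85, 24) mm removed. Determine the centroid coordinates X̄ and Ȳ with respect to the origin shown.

Part | A | x̄ᵢ | ȳᵢ | A·x̄ᵢ | A·ȳᵢ
plate | 9100.00 | 65.00 | 35.00 | 591500.00 | 318500.00
hole 1 | -615.75 | 52.00 | 25.00 | -32019.11 | -15393.80
hole 2 | -1020.00 | 102.00 | 39.00 | -104040.00 | -39780.00
Σ | 7464.25 |  |  | 455440.89 | 263326.20
X̄ = 455440.89 / 7464.25 = 61.02 mm
Ȳ = 263326.20 / 7464.25 = 35.28 mm

X̄ = 61.02 mm, Ȳ = 35.28 mm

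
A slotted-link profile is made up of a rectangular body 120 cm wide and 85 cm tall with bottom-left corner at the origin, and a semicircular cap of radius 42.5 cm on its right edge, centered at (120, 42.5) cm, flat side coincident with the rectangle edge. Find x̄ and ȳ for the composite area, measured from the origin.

x̄ = 76.98 cm, ȳ = 42.50 cm

rectangular body: A = 120 × 85 = 10200.00, centroid at (60.00, 42.50).
semicircular end: A = ½π·42.5² = 2837.25, centroid at (138.04, 42.50).
ΣA = 13037.25 cm²
ΣAx̄ = (10200.00)(60.00) + (2837.25)(138.04) = 1003647.19 cm³
ΣAȳ = (10200.00)(42.50) + (2837.25)(42.50) = 554083.16 cm³
x̄ = 1003647.19 / 13037.25 = 76.98 cm
ȳ = 554083.16 / 13037.25 = 42.50 cm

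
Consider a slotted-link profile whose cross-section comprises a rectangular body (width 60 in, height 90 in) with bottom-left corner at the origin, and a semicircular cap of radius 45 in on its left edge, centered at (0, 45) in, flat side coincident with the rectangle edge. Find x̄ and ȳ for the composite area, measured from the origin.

rectangular body: A = 60 × 90 = 5400.00, centroid at (30.00, 45.00).
semicircular end: A = ½π·45² = 3180.86, centroid at (-19.10, 45.00).
ΣA = 8580.86 in²
ΣAx̄ = (5400.00)(30.00) + (3180.86)(-19.10) = 101250.00 in³
ΣAȳ = (5400.00)(45.00) + (3180.86)(45.00) = 386138.82 in³
x̄ = 101250.00 / 8580.86 = 11.80 in
ȳ = 386138.82 / 8580.86 = 45.00 in

x̄ = 11.80 in, ȳ = 45.00 in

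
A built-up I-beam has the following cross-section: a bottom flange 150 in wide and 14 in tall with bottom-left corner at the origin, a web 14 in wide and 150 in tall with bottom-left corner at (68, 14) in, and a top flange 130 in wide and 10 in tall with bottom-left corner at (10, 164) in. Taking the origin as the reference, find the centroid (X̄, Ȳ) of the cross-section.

Part | A | x̄ᵢ | ȳᵢ | A·x̄ᵢ | A·ȳᵢ
bottom flange | 2100.00 | 75.00 | 7.00 | 157500.00 | 14700.00
web | 2100.00 | 75.00 | 89.00 | 157500.00 | 186900.00
top flange | 1300.00 | 75.00 | 169.00 | 97500.00 | 219700.00
Σ | 5500.00 |  |  | 412500.00 | 421300.00
X̄ = 412500.00 / 5500.00 = 75.00 in
Ȳ = 421300.00 / 5500.00 = 76.60 in

X̄ = 75.00 in, Ȳ = 76.60 in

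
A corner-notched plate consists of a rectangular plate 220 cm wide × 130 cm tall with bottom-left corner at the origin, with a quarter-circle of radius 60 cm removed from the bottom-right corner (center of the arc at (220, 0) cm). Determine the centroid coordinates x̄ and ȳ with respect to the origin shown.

x̄ = 100.73 cm, ȳ = 69.34 cm

plate: A = 220 × 130 = 28600.00, centroid at (110.00, 65.00).
removed quarter-circle: A = −¼π·60² = -2827.43, centroid at (194.54, 25.46).
ΣA = 25772.57 cm²
ΣAx̄ = (28600.00)(110.00) + (-2827.43)(194.54) = 2595964.65 cm³
ΣAȳ = (28600.00)(65.00) + (-2827.43)(25.46) = 1787000.00 cm³
x̄ = 2595964.65 / 25772.57 = 100.73 cm
ȳ = 1787000.00 / 25772.57 = 69.34 cm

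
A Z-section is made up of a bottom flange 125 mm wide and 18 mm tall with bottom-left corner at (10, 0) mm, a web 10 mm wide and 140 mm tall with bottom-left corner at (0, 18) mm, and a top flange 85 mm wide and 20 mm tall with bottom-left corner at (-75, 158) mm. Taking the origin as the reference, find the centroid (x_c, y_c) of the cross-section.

x_c = 21.47 mm, y_c = 80.20 mm

bottom flange: A = 125 × 18 = 2250.00, centroid at (72.50, 9.00).
web: A = 10 × 140 = 1400.00, centroid at (5.00, 88.00).
top flange: A = 85 × 20 = 1700.00, centroid at (-32.50, 168.00).
ΣA = 5350.00 mm², ΣAx_c = 114875.00 mm³, ΣAy_c = 429050.00 mm³.
x_c = 114875.00/5350.00 = 21.47 mm; y_c = 429050.00/5350.00 = 80.20 mm.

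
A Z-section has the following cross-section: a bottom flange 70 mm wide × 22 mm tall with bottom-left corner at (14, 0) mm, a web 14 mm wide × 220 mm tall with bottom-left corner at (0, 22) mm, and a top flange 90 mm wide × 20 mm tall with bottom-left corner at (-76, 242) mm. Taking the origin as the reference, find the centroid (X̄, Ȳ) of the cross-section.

bottom flange: A = 70 × 22 = 1540.00, centroid at (49.00, 11.00).
web: A = 14 × 220 = 3080.00, centroid at (7.00, 132.00).
top flange: A = 90 × 20 = 1800.00, centroid at (-31.00, 252.00).
ΣA = 6420.00 mm², ΣAX̄ = 41220.00 mm³, ΣAȲ = 877100.00 mm³.
X̄ = 41220.00/6420.00 = 6.42 mm; Ȳ = 877100.00/6420.00 = 136.62 mm.

X̄ = 6.42 mm, Ȳ = 136.62 mm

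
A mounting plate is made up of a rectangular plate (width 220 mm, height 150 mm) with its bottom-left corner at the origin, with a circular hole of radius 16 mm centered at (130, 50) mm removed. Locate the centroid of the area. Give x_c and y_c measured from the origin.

x_c = 109.50 mm, y_c = 75.62 mm

plate: A = 220 × 150 = 33000.00, centroid at (110.00, 75.00).
hole: A = −π·16² = -804.25, centroid at (130.00, 50.00).
ΣA = 32195.75 mm²
ΣAx_c = (33000.00)(110.00) + (-804.25)(130.00) = 3525447.80 mm³
ΣAy_c = (33000.00)(75.00) + (-804.25)(50.00) = 2434787.61 mm³
x_c = 3525447.80 / 32195.75 = 109.50 mm
y_c = 2434787.61 / 32195.75 = 75.62 mm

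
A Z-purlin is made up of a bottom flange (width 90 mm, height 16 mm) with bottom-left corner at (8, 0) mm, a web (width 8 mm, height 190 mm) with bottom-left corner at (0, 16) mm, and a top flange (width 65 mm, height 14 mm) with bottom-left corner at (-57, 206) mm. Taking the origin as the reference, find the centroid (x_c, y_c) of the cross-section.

x_c = 15.53 mm, y_c = 96.66 mm

Part | A | x̄ᵢ | ȳᵢ | A·x̄ᵢ | A·ȳᵢ
bottom flange | 1440.00 | 53.00 | 8.00 | 76320.00 | 11520.00
web | 1520.00 | 4.00 | 111.00 | 6080.00 | 168720.00
top flange | 910.00 | -24.50 | 213.00 | -22295.00 | 193830.00
Σ | 3870.00 |  |  | 60105.00 | 374070.00
x_c = 60105.00 / 3870.00 = 15.53 mm
y_c = 374070.00 / 3870.00 = 96.66 mm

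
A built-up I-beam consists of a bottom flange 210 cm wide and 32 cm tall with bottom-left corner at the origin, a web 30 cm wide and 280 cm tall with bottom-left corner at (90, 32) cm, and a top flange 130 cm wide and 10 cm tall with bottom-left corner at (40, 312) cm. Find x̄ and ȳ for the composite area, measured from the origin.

bottom flange: A = 210 × 32 = 6720.00, centroid at (105.00, 16.00).
web: A = 30 × 280 = 8400.00, centroid at (105.00, 172.00).
top flange: A = 130 × 10 = 1300.00, centroid at (105.00, 317.00).
ΣA = 16420.00 cm², ΣAx̄ = 1724100.00 cm³, ΣAȳ = 1964420.00 cm³.
x̄ = 1724100.00/16420.00 = 105.00 cm; ȳ = 1964420.00/16420.00 = 119.64 cm.

x̄ = 105.00 cm, ȳ = 119.64 cm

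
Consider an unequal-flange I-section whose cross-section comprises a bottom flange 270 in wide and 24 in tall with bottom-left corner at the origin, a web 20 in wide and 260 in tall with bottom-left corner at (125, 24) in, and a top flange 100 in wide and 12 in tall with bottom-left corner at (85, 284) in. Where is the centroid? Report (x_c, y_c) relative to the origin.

Part | A | x̄ᵢ | ȳᵢ | A·x̄ᵢ | A·ȳᵢ
bottom flange | 6480.00 | 135.00 | 12.00 | 874800.00 | 77760.00
web | 5200.00 | 135.00 | 154.00 | 702000.00 | 800800.00
top flange | 1200.00 | 135.00 | 290.00 | 162000.00 | 348000.00
Σ | 12880.00 |  |  | 1738800.00 | 1226560.00
x_c = 1738800.00 / 12880.00 = 135.00 in
y_c = 1226560.00 / 12880.00 = 95.23 in

x_c = 135.00 in, y_c = 95.23 in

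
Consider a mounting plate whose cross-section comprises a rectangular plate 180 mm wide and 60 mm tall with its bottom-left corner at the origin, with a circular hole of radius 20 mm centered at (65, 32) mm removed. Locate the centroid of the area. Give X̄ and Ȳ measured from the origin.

X̄ = 93.29 mm, Ȳ = 29.74 mm

plate: A = 180 × 60 = 10800.00, centroid at (90.00, 30.00).
hole: A = −π·20² = -1256.64, centroid at (65.00, 32.00).
ΣA = 9543.36 mm², ΣAX̄ = 890318.59 mm³, ΣAȲ = 283787.61 mm³.
X̄ = 890318.59/9543.36 = 93.29 mm; Ȳ = 283787.61/9543.36 = 29.74 mm.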